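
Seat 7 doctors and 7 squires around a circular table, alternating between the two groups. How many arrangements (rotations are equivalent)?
Fix one of the doctors: (7-1)! ways for the remaining doctors, × 7! ways for the squires = 720 × 5040 = 3628800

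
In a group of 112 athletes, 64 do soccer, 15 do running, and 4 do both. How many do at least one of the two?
|A∪B| = |A| + |B| - |A∩B| = 64 + 15 - 4 = 75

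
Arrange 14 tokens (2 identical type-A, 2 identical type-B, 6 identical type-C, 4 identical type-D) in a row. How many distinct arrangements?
14! / (2! × 2! × 6! × 4!) = 1261260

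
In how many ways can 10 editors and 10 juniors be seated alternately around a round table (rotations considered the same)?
Fix one of the editors: (10-1)! ways for the remaining editors, × 10! ways for the juniors = 362880 × 3628800 = 1316818944000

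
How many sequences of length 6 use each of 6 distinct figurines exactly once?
6! = 720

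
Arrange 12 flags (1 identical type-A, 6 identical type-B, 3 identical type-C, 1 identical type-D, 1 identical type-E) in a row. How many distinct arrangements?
12! / (1! × 6! × 3! × 1! × 1!) = 110880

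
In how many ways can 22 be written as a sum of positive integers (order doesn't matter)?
Pentagonal recurrence p(n) = p(n-1) + p(n-2) - p(n-5) - p(n-7) + p(n-12) + p(n-15) - ... gives p(0..21) = 1, 1, 2, 3, 5, 7, 11, 15, 22, 30, 42, 56, 77, 101, 135, 176, 231, 297, 385, 490, 627, 792. p(22) = p(21) + p(20) - p(17) - p(15) + p(10) + p(7) - p(0) = 792 + 627 - 297 - 176 + 42 + 15 - 1 = 1002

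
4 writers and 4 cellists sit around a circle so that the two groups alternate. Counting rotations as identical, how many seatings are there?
Fix one of the writers: (4-1)! ways for the remaining writers, × 4! ways for the cellists = 6 × 24 = 144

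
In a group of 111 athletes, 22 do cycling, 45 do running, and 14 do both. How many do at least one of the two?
|A∪B| = |A| + |B| - |A∩B| = 22 + 45 - 14 = 53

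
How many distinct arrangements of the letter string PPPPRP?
6! / (1! × 5!) = 6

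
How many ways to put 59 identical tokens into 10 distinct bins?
C(59+10-1, 10-1) = C(68, 9) = 49280065120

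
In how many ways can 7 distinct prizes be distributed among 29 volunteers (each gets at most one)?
P(29,7) = 29!/(29-7)! = 7866331200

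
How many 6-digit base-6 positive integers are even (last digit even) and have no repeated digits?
Last∈{0,2,4}. Last=0: 120. Last nonzero: 2×4×P(4,4) = 192. Total = 312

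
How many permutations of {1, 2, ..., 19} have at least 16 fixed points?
Exactly j fixed points: C(19,j)·!(19-j); sum over j ≥ 16 (derangement numbers via !m = (m-1)·(!(m-1) + !(m-2)): !0..!3 = 1, 0, 1, 2). Σ_{j=16}^{19} C(19,j)·!(19-j) = C(19,16)·!3 + C(19,17)·!2 + C(19,18)·!1 + C(19,19)·!0 = 969·2 + 171·1 + 19·0 + 1·1 = 2110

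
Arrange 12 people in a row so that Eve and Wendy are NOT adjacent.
Total - adjacent = 12! - (12-1)!×2 = 479001600 - 79833600 = 399168000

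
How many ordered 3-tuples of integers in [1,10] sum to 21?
Coefficient of x^21 in (x + x² + ... + x^10)^3. By inclusion-exclusion on dice exceeding 10: Σ_j (-1)^j C(3,j)·C(21-1-10j, 2) = C(3,0)·C(20,2) - C(3,1)·C(10,2) = 1·190 - 3·45 = 55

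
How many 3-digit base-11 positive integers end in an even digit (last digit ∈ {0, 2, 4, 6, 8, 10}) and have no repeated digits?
Last∈{0,2,4,6,8,10}. Last=0: 90. Last nonzero: 5×9×P(9,1) = 405. Total = 495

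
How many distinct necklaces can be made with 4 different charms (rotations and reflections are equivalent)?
(4-1)!/2 = 6/2 = 3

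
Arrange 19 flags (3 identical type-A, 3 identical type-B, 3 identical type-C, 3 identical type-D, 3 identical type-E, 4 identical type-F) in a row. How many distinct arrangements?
19! / (3! × 3! × 3! × 3! × 3! × 4!) = 651819168000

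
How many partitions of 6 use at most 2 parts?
By conjugation, equals partitions of 6 into parts ≤ 2. Let r_j(i) = number of partitions of i into parts ≤ j, for i = 0..6. r_1(i) = 1 for all i; r_j(i) = r_{j-1}(i) + r_j(i-j). Rows j = 2..2: ≤2: 1 1 2 2 3 3 4. r_2(6) = 4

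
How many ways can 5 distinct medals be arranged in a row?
5! = 120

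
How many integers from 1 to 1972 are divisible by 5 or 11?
⌊1972/5⌋ + ⌊1972/11⌋ - ⌊1972/55⌋ = 394 + 179 - 35 = 538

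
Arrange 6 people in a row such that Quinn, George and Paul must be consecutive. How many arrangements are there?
Treat the 3 as one block: (6-3+1)! × 3! = 24 × 6 = 144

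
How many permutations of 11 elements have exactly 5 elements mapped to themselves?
Choose the 5 fixed points C(11,5) = 462, derange the rest: !6 = Σ_{j=0}^{6} (-1)^j·6!/j! = 720 - 720 + 360 - 120 + 30 - 6 + 1 = 265. Product = 462 × 265 = 122430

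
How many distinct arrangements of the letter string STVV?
4! / (2! × 1! × 1!) = 12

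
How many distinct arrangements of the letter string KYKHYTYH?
8! / (1! × 3! × 2! × 2!) = 1680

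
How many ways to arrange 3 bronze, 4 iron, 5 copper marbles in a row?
12! / (3! × 4! × 5!) = 27720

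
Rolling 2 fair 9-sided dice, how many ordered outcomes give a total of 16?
Coefficient of x^16 in (x + x² + ... + x^9)^2. By inclusion-exclusion on dice exceeding 9: Σ_j (-1)^j C(2,j)·C(16-1-9j, 1) = C(2,0)·C(15,1) - C(2,1)·C(6,1) = 1·15 - 2·6 = 3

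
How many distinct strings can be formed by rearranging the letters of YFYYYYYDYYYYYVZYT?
17! / (1! × 1! × 1! × 1! × 1! × 12!) = 742560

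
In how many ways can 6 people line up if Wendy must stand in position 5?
Fix one position: (6-1)! = 120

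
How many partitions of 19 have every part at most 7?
Let r_j(i) = number of partitions of i into parts ≤ j, for i = 0..19. r_1(i) = 1 for all i; r_j(i) = r_{j-1}(i) + r_j(i-j). Rows j = 2..7: ≤2: 1 1 2 2 3 3 4 4 5 5 6 6 7 7 8 8 9 9 10 10; ≤3: 1 1 2 3 4 5 7 8 10 12 14 16 19 21 24 27 30 33 37 40; ≤4: 1 1 2 3 5 6 9 11 15 18 23 27 34 39 47 54 64 72 84 94; ≤5: 1 1 2 3 5 7 10 13 18 23 30 37 47 57 70 84 101 119 141 164; ≤6: 1 1 2 3 5 7 11 14 20 26 35 44 58 71 90 110 136 163 199 235; ≤7: 1 1 2 3 5 7 11 15 21 28 38 49 65 82 105 131 164 201 248 300. r_7(19) = 300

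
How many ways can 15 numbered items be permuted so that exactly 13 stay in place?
Choose the 13 fixed points C(15,13) = 105, derange the rest: !2 = Σ_{j=0}^{2} (-1)^j·2!/j! = 2 - 2 + 1 = 1. Product = 105 × 1 = 105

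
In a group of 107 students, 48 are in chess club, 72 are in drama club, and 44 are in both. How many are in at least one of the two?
|A∪B| = |A| + |B| - |A∩B| = 48 + 72 - 44 = 76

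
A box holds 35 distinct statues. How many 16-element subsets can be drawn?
C(35,16) = 35!/(16!×19!) = 4059928950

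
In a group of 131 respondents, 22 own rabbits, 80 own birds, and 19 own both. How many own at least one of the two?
|A∪B| = |A| + |B| - |A∩B| = 22 + 80 - 19 = 83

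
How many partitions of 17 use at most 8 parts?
By conjugation, equals partitions of 17 into parts ≤ 8. Let r_j(i) = number of partitions of i into parts ≤ j, for i = 0..17. r_1(i) = 1 for all i; r_j(i) = r_{j-1}(i) + r_j(i-j). Rows j = 2..8: ≤2: 1 1 2 2 3 3 4 4 5 5 6 6 7 7 8 8 9 9; ≤3: 1 1 2 3 4 5 7 8 10 12 14 16 19 21 24 27 30 33; ≤4: 1 1 2 3 5 6 9 11 15 18 23 27 34 39 47 54 64 72; ≤5: 1 1 2 3 5 7 10 13 18 23 30 37 47 57 70 84 101 119; ≤6: 1 1 2 3 5 7 11 14 20 26 35 44 58 71 90 110 136 163; ≤7: 1 1 2 3 5 7 11 15 21 28 38 49 65 82 105 131 164 201; ≤8: 1 1 2 3 5 7 11 15 22 29 40 52 70 89 116 146 186 230. r_8(17) = 230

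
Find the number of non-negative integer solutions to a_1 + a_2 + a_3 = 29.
C(29+3-1, 3-1) = C(31, 2) = 465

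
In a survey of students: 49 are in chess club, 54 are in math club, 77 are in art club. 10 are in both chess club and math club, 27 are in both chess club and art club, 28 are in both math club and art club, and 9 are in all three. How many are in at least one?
|A∪B∪C| = 49+54+77-10-27-28+9 = 124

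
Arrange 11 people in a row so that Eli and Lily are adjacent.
Treat as block: (11-1)! × 2! = 3628800 × 2 = 7257600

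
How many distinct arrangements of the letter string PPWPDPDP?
8! / (5! × 2! × 1!) = 168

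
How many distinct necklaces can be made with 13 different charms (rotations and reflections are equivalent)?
(13-1)!/2 = 479001600/2 = 239500800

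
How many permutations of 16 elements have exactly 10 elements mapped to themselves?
Choose the 10 fixed points C(16,10) = 8008, derange the rest: !6 = Σ_{j=0}^{6} (-1)^j·6!/j! = 720 - 720 + 360 - 120 + 30 - 6 + 1 = 265. Product = 8008 × 265 = 2122120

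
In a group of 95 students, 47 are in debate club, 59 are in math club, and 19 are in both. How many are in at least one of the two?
|A∪B| = |A| + |B| - |A∩B| = 47 + 59 - 19 = 87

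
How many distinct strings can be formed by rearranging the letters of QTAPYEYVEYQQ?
12! / (1! × 1! × 1! × 1! × 2! × 3! × 3!) = 6652800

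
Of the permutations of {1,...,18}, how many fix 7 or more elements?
Exactly j fixed points: C(18,j)·!(18-j); sum over j ≥ 7 (derangement numbers via !m = (m-1)·(!(m-1) + !(m-2)): !0..!11 = 1, 0, 1, 2, 9, 44, 265, 1854, 14833, 133496, 1334961, 14684570). Σ_{j=7}^{18} C(18,j)·!(18-j) = C(18,7)·!11 + C(18,8)·!10 + C(18,9)·!9 + C(18,10)·!8 + C(18,11)·!7 + C(18,12)·!6 + C(18,13)·!5 + C(18,14)·!4 + C(18,15)·!3 + C(18,16)·!2 + C(18,17)·!1 + C(18,18)·!0 = 31824·14684570 + 43758·1334961 + 48620·133496 + 43758·14833 + 31824·1854 + 18564·265 + 8568·44 + 3060·9 + 816·2 + 153·1 + 18·0 + 1·1 = 532940944526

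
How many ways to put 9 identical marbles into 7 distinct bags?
C(9+7-1, 7-1) = C(15, 6) = 5005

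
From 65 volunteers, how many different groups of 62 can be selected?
C(65,62) = 65!/(62!×3!) = 43680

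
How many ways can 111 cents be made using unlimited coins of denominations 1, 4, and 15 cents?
Coefficient of x^111 in 1/(1-x^1) · 1/(1-x^4) · 1/(1-x^15). Case on j = number of 15-cent coins (j = 0..7); remainder r = 111 - 15j is made from {1,4} in ⌊r/4⌋+1 ways. r = 111, 96, 81, 66, 51, 36, 21, 6 → 28 + 25 + 21 + 17 + 13 + 10 + 6 + 2 = 122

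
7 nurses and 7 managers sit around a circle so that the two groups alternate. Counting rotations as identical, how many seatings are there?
Fix one of the nurses: (7-1)! ways for the remaining nurses, × 7! ways for the managers = 720 × 5040 = 3628800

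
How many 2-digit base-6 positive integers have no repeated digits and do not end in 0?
Last digit: 5 nonzero choices. First digit: 4 (nonzero, ≠last). Middle 0: P(4,0) = 1. Total = 20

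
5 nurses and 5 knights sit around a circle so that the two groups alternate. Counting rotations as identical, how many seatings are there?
Fix one of the nurses: (5-1)! ways for the remaining nurses, × 5! ways for the knights = 24 × 120 = 2880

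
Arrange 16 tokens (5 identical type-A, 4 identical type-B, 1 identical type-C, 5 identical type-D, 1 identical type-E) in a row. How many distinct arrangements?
16! / (5! × 4! × 1! × 5! × 1!) = 60540480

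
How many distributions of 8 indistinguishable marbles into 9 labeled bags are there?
C(8+9-1, 9-1) = C(16, 8) = 12870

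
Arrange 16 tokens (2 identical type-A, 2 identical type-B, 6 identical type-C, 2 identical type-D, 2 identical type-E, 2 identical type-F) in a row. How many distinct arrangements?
16! / (2! × 2! × 6! × 2! × 2! × 2!) = 908107200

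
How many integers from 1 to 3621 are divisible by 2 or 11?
⌊3621/2⌋ + ⌊3621/11⌋ - ⌊3621/22⌋ = 1810 + 329 - 164 = 1975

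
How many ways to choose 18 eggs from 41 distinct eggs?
C(41,18) = 41!/(18!×23!) = 202112640600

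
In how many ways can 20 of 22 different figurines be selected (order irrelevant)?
C(22,20) = 22!/(20!×2!) = 231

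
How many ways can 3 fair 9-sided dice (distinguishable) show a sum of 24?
Coefficient of x^24 in (x + x² + ... + x^9)^3. By inclusion-exclusion on dice exceeding 9: Σ_j (-1)^j C(3,j)·C(24-1-9j, 2) = C(3,0)·C(23,2) - C(3,1)·C(14,2) + C(3,2)·C(5,2) = 1·253 - 3·91 + 3·10 = 10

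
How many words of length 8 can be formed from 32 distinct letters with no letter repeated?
P(32,8) = 32!/(32-8)! = 424097856000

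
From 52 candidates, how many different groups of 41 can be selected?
C(52,41) = 52!/(41!×11!) = 60403728840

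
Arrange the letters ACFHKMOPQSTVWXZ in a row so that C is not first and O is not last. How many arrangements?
By inclusion-exclusion: 15! - 2×(15-1)! + (15-2)! = 1307674368000 - 174356582400 + 6227020800 = 1139544806400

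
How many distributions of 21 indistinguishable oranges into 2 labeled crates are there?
C(21+2-1, 2-1) = C(22, 1) = 22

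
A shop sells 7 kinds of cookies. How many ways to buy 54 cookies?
C(54+7-1, 7-1) = C(60, 6) = 50063860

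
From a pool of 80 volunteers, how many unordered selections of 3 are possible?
C(80,3) = 80!/(3!×77!) = 82160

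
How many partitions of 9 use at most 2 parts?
By conjugation, equals partitions of 9 into parts ≤ 2. Let r_j(i) = number of partitions of i into parts ≤ j, for i = 0..9. r_1(i) = 1 for all i; r_j(i) = r_{j-1}(i) + r_j(i-j). Rows j = 2..2: ≤2: 1 1 2 2 3 3 4 4 5 5. r_2(9) = 5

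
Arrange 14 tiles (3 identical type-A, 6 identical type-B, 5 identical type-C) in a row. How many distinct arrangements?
14! / (3! × 6! × 5!) = 168168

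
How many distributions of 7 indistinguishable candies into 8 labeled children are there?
C(7+8-1, 8-1) = C(14, 7) = 3432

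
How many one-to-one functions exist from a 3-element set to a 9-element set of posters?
P(9,3) = 9!/(9-3)! = 504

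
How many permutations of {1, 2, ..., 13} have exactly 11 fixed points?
Choose the 11 fixed points C(13,11) = 78, derange the rest: !2 = Σ_{j=0}^{2} (-1)^j·2!/j! = 2 - 2 + 1 = 1. Product = 78 × 1 = 78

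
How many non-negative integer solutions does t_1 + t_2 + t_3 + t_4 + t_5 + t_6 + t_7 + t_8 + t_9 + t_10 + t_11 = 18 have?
C(18+11-1, 11-1) = C(28, 10) = 13123110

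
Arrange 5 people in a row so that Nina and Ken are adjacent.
Treat as block: (5-1)! × 2! = 24 × 2 = 48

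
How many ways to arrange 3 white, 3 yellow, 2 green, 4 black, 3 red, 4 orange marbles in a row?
19! / (3! × 3! × 2! × 4! × 3! × 4!) = 488864376000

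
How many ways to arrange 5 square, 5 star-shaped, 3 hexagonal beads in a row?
13! / (5! × 5! × 3!) = 72072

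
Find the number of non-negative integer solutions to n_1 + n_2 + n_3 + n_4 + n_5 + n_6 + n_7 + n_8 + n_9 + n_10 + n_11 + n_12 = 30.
C(30+12-1, 12-1) = C(41, 11) = 3159461968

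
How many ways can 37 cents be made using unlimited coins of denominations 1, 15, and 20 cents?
Coefficient of x^37 in 1/(1-x^1) · 1/(1-x^15) · 1/(1-x^20). Case on j = number of 20-cent coins (j = 0..1); remainder r = 37 - 20j is made from {1,15} in ⌊r/15⌋+1 ways. r = 37, 17 → 3 + 2 = 5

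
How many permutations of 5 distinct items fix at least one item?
Complement of the derangements. !5 = Σ_{j=0}^{5} (-1)^j·5!/j! = 120 - 120 + 60 - 20 + 5 - 1 = 44. 5! - !5 = 120 - 44 = 76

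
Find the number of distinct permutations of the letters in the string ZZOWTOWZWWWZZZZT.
16! / (7! × 2! × 5! × 2!) = 8648640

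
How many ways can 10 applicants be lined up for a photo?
10! = 3628800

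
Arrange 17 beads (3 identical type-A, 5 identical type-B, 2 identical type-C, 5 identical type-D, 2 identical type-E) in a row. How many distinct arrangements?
17! / (3! × 5! × 2! × 5! × 2!) = 1029188160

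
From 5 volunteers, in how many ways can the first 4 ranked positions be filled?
P(5,4) = 5!/(5-4)! = 120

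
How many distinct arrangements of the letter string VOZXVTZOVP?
10! / (3! × 1! × 1! × 2! × 1! × 2!) = 151200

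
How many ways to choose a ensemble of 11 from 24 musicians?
C(24,11) = 24!/(11!×13!) = 2496144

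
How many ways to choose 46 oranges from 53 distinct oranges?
C(53,46) = 53!/(46!×7!) = 154143080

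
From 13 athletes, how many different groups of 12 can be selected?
C(13,12) = 13!/(12!×1!) = 13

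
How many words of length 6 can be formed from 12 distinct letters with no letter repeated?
P(12,6) = 12!/(12-6)! = 665280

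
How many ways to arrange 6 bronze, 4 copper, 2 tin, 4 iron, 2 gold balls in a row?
18! / (6! × 4! × 2! × 4! × 2!) = 3859455600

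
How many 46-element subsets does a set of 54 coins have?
C(54,46) = 54!/(46!×8!) = 1040465790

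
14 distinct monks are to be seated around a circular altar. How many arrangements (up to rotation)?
Circular: fix one position, arrange the rest. (14-1)! = 6227020800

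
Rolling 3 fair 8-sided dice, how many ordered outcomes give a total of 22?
Coefficient of x^22 in (x + x² + ... + x^8)^3. By inclusion-exclusion on dice exceeding 8: Σ_j (-1)^j C(3,j)·C(22-1-8j, 2) = C(3,0)·C(21,2) - C(3,1)·C(13,2) + C(3,2)·C(5,2) = 1·210 - 3·78 + 3·10 = 6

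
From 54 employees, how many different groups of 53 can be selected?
C(54,53) = 54!/(53!×1!) = 54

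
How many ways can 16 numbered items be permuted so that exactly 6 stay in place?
Choose the 6 fixed points C(16,6) = 8008, derange the rest: !10 = Σ_{j=0}^{10} (-1)^j·10!/j! = 3628800 - 3628800 + 1814400 - 604800 + 151200 - 30240 + 5040 - 720 + 90 - 10 + 1 = 1334961. Product = 8008 × 1334961 = 10690367688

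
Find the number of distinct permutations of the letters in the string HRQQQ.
5! / (1! × 1! × 3!) = 20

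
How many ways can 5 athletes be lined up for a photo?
5! = 120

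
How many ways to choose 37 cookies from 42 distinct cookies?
C(42,37) = 42!/(37!×5!) = 850668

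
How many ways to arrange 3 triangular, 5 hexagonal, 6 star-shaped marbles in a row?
14! / (3! × 5! × 6!) = 168168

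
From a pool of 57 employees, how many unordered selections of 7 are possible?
C(57,7) = 57!/(7!×50!) = 264385836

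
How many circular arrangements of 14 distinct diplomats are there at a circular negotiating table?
Circular: fix one position, arrange the rest. (14-1)! = 6227020800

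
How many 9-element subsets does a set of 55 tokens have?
C(55,9) = 55!/(9!×46!) = 6358402050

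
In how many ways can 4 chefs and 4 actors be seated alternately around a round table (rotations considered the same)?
Fix one of the chefs: (4-1)! ways for the remaining chefs, × 4! ways for the actors = 6 × 24 = 144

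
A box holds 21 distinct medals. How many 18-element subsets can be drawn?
C(21,18) = 21!/(18!×3!) = 1330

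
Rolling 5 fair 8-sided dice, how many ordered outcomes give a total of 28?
Coefficient of x^28 in (x + x² + ... + x^8)^5. By inclusion-exclusion on dice exceeding 8: Σ_j (-1)^j C(5,j)·C(28-1-8j, 4) = C(5,0)·C(27,4) - C(5,1)·C(19,4) + C(5,2)·C(11,4) = 1·17550 - 5·3876 + 10·330 = 1470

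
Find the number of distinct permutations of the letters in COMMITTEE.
9! / (1! × 1! × 2! × 1! × 2! × 2!) = 45360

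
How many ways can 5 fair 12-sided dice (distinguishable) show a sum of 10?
Coefficient of x^10 in (x + x² + ... + x^12)^5. By inclusion-exclusion on dice exceeding 12: Σ_j (-1)^j C(5,j)·C(10-1-12j, 4) = C(5,0)·C(9,4) = 1·126 = 126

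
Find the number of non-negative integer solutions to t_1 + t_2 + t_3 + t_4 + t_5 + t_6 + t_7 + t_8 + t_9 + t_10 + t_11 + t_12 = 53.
C(53+12-1, 12-1) = C(64, 11) = 743595781824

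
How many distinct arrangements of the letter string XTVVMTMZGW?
10! / (2! × 2! × 1! × 1! × 1! × 1! × 2!) = 453600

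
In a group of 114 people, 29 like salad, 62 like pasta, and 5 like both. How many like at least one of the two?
|A∪B| = |A| + |B| - |A∩B| = 29 + 62 - 5 = 86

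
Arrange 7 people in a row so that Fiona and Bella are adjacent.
Treat as block: (7-1)! × 2! = 720 × 2 = 1440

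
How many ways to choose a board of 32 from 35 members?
C(35,32) = 35!/(32!×3!) = 6545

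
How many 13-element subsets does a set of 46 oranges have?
C(46,13) = 46!/(13!×33!) = 101766230790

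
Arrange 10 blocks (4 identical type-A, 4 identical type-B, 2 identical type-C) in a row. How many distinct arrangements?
10! / (4! × 4! × 2!) = 3150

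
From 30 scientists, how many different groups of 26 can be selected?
C(30,26) = 30!/(26!×4!) = 27405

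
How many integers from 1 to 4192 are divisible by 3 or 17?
⌊4192/3⌋ + ⌊4192/17⌋ - ⌊4192/51⌋ = 1397 + 246 - 82 = 1561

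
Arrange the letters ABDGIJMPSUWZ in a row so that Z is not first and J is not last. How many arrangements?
By inclusion-exclusion: 12! - 2×(12-1)! + (12-2)! = 479001600 - 79833600 + 3628800 = 402796800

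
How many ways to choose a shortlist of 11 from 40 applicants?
C(40,11) = 40!/(11!×29!) = 2311801440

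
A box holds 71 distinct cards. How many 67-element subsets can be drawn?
C(71,67) = 71!/(67!×4!) = 971635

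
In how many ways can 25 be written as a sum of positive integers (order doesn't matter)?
Pentagonal recurrence p(n) = p(n-1) + p(n-2) - p(n-5) - p(n-7) + p(n-12) + p(n-15) - ... gives p(0..24) = 1, 1, 2, 3, 5, 7, 11, 15, 22, 30, 42, 56, 77, 101, 135, 176, 231, 297, 385, 490, 627, 792, 1002, 1255, 1575. p(25) = p(24) + p(23) - p(20) - p(18) + p(13) + p(10) - p(3) = 1575 + 1255 - 627 - 385 + 101 + 42 - 3 = 1958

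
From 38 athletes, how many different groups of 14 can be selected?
C(38,14) = 38!/(14!×24!) = 9669554100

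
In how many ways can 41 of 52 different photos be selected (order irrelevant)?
C(52,41) = 52!/(41!×11!) = 60403728840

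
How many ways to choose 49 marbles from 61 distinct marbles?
C(61,49) = 61!/(49!×12!) = 1742058970275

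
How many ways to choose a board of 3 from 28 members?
C(28,3) = 28!/(3!×25!) = 3276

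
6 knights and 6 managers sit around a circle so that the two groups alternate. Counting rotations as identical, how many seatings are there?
Fix one of the knights: (6-1)! ways for the remaining knights, × 6! ways for the managers = 120 × 720 = 86400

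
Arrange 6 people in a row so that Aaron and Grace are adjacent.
Treat as block: (6-1)! × 2! = 120 × 2 = 240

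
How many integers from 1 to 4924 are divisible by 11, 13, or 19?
⌊4924/11⌋+⌊4924/13⌋+⌊4924/19⌋ - ⌊4924/143⌋-⌊4924/209⌋-⌊4924/247⌋ + ⌊4924/2717⌋ = 447+378+259 - 34-23-19 + 1 = 1009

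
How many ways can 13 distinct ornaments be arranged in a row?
13! = 6227020800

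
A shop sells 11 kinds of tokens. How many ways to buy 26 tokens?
C(26+11-1, 11-1) = C(36, 10) = 254186856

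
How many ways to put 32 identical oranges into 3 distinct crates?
C(32+3-1, 3-1) = C(34, 2) = 561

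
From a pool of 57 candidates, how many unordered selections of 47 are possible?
C(57,47) = 57!/(47!×10!) = 43183019880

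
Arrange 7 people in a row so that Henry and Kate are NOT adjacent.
Total - adjacent = 7! - (7-1)!×2 = 5040 - 1440 = 3600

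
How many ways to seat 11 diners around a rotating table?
Circular: fix one position, arrange the rest. (11-1)! = 3628800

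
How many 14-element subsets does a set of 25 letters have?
C(25,14) = 25!/(14!×11!) = 4457400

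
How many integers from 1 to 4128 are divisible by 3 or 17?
⌊4128/3⌋ + ⌊4128/17⌋ - ⌊4128/51⌋ = 1376 + 242 - 80 = 1538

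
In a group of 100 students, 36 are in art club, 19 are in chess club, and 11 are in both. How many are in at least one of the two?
|A∪B| = |A| + |B| - |A∩B| = 36 + 19 - 11 = 44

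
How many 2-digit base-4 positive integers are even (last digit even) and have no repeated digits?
Last∈{0,2}. Last=0: 3. Last nonzero: 1×2×P(2,0) = 2. Total = 5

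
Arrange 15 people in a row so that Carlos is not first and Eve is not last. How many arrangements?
By inclusion-exclusion: 15! - 2×(15-1)! + (15-2)! = 1307674368000 - 174356582400 + 6227020800 = 1139544806400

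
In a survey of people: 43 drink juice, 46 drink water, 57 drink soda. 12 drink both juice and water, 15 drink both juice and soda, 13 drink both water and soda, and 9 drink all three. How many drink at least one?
|A∪B∪C| = 43+46+57-12-15-13+9 = 115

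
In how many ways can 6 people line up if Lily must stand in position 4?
Fix one position: (6-1)! = 120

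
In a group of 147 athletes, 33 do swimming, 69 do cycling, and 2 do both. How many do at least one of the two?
|A∪B| = |A| + |B| - |A∩B| = 33 + 69 - 2 = 100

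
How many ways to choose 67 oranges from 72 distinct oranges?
C(72,67) = 72!/(67!×5!) = 13991544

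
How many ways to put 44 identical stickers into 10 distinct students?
C(44+10-1, 10-1) = C(53, 9) = 4431613550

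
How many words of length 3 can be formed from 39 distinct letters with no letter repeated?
P(39,3) = 39!/(39-3)! = 54834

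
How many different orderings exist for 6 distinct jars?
6! = 720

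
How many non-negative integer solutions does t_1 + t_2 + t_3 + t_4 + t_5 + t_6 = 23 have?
C(23+6-1, 6-1) = C(28, 5) = 98280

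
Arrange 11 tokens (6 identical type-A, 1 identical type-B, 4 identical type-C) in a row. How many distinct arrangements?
11! / (6! × 1! × 4!) = 2310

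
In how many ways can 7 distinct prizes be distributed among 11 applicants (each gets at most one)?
P(11,7) = 11!/(11-7)! = 1663200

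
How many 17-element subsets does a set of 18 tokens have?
C(18,17) = 18!/(17!×1!) = 18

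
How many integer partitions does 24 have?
Pentagonal recurrence p(n) = p(n-1) + p(n-2) - p(n-5) - p(n-7) + p(n-12) + p(n-15) - ... gives p(0..23) = 1, 1, 2, 3, 5, 7, 11, 15, 22, 30, 42, 56, 77, 101, 135, 176, 231, 297, 385, 490, 627, 792, 1002, 1255. p(24) = p(23) + p(22) - p(19) - p(17) + p(12) + p(9) - p(2) = 1255 + 1002 - 490 - 297 + 77 + 30 - 2 = 1575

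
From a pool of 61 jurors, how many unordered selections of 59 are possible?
C(61,59) = 61!/(59!×2!) = 1830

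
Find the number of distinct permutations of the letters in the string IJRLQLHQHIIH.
12! / (1! × 3! × 2! × 1! × 2! × 3!) = 3326400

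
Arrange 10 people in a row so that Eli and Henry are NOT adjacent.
Total - adjacent = 10! - (10-1)!×2 = 3628800 - 725760 = 2903040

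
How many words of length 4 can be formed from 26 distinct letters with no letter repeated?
P(26,4) = 26!/(26-4)! = 358800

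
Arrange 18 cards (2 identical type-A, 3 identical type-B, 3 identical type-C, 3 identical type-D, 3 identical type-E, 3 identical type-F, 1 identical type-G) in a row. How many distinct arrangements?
18! / (2! × 3! × 3! × 3! × 3! × 3! × 1!) = 411675264000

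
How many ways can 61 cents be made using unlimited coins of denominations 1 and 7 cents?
Coefficient of x^61 in 1/(1-x^1) · 1/(1-x^7). Use j coins of 7 for j = 0..⌊61/7⌋ = 8, the rest in 1s: 8 + 1 = 9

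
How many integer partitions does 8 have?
Pentagonal recurrence p(n) = p(n-1) + p(n-2) - p(n-5) - p(n-7) + p(n-12) + p(n-15) - ... gives p(0..7) = 1, 1, 2, 3, 5, 7, 11, 15. p(8) = p(7) + p(6) - p(3) - p(1) = 15 + 11 - 3 - 1 = 22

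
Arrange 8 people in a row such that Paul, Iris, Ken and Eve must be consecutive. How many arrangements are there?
Treat the 4 as one block: (8-4+1)! × 4! = 120 × 24 = 2880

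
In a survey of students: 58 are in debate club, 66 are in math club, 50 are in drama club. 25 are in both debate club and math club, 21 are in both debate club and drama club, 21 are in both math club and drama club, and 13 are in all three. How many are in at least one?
|A∪B∪C| = 58+66+50-25-21-21+13 = 120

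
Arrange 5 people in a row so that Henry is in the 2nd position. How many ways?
Fix one position: (5-1)! = 24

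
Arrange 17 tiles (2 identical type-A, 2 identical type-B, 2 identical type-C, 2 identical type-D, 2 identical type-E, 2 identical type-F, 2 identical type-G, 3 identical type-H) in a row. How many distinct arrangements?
17! / (2! × 2! × 2! × 2! × 2! × 2! × 2! × 3!) = 463134672000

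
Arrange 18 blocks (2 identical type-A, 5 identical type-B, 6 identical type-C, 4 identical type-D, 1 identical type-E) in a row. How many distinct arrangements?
18! / (2! × 5! × 6! × 4! × 1!) = 1543782240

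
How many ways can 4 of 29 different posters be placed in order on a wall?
P(29,4) = 29!/(29-4)! = 570024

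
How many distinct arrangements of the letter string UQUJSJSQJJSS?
12! / (2! × 2! × 4! × 4!) = 207900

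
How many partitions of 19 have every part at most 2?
Let r_j(i) = number of partitions of i into parts ≤ j, for i = 0..19. r_1(i) = 1 for all i; r_j(i) = r_{j-1}(i) + r_j(i-j). Rows j = 2..2: ≤2: 1 1 2 2 3 3 4 4 5 5 6 6 7 7 8 8 9 9 10 10. r_2(19) = 10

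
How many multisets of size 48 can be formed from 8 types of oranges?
C(48+8-1, 8-1) = C(55, 7) = 202927725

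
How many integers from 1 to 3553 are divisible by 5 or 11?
⌊3553/5⌋ + ⌊3553/11⌋ - ⌊3553/55⌋ = 710 + 323 - 64 = 969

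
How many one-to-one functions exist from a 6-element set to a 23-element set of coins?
P(23,6) = 23!/(23-6)! = 72681840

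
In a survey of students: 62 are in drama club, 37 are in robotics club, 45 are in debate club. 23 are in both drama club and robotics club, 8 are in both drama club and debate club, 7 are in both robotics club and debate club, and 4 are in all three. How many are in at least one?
|A∪B∪C| = 62+37+45-23-8-7+4 = 110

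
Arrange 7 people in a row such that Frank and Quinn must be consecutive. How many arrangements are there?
Treat the 2 as one block: (7-2+1)! × 2! = 720 × 2 = 1440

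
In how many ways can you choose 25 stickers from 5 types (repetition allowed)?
C(25+5-1, 5-1) = C(29, 4) = 23751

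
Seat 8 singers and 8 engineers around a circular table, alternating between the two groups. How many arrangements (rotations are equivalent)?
Fix one of the singers: (8-1)! ways for the remaining singers, × 8! ways for the engineers = 5040 × 40320 = 203212800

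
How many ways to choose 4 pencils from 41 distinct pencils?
C(41,4) = 41!/(4!×37!) = 101270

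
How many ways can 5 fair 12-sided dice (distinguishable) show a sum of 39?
Coefficient of x^39 in (x + x² + ... + x^12)^5. By inclusion-exclusion on dice exceeding 12: Σ_j (-1)^j C(5,j)·C(39-1-12j, 4) = C(5,0)·C(38,4) - C(5,1)·C(26,4) + C(5,2)·C(14,4) = 1·73815 - 5·14950 + 10·1001 = 9075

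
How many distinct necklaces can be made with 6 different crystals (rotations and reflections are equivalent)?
(6-1)!/2 = 120/2 = 60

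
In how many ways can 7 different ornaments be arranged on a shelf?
7! = 5040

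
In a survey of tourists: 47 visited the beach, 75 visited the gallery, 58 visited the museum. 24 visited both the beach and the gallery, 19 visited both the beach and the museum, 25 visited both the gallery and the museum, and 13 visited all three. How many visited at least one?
|A∪B∪C| = 47+75+58-24-19-25+13 = 125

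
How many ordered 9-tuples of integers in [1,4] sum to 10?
Coefficient of x^10 in (x + x² + ... + x^4)^9. By inclusion-exclusion on dice exceeding 4: Σ_j (-1)^j C(9,j)·C(10-1-4j, 8) = C(9,0)·C(9,8) = 1·9 = 9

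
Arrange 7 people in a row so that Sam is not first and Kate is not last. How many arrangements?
By inclusion-exclusion: 7! - 2×(7-1)! + (7-2)! = 5040 - 1440 + 120 = 3720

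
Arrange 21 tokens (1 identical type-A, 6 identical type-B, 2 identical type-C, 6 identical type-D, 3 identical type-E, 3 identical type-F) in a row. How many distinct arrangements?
21! / (1! × 6! × 2! × 6! × 3! × 3!) = 1368820252800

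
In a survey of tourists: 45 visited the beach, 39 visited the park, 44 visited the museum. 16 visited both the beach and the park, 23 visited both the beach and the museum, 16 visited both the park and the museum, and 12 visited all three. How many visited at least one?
|A∪B∪C| = 45+39+44-16-23-16+12 = 85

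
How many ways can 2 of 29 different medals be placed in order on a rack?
P(29,2) = 29!/(29-2)! = 812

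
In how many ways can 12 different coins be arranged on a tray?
12! = 479001600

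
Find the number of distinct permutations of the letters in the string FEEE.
4! / (3! × 1!) = 4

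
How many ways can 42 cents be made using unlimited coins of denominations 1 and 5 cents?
Coefficient of x^42 in 1/(1-x^1) · 1/(1-x^5). Use j coins of 5 for j = 0..⌊42/5⌋ = 8, the rest in 1s: 8 + 1 = 9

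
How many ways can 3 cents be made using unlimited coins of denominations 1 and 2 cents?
Coefficient of x^3 in 1/(1-x^1) · 1/(1-x^2). Use j coins of 2 for j = 0..⌊3/2⌋ = 1, the rest in 1s: 1 + 1 = 2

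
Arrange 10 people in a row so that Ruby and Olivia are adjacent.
Treat as block: (10-1)! × 2! = 362880 × 2 = 725760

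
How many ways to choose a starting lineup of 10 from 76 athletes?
C(76,10) = 76!/(10!×66!) = 954526728530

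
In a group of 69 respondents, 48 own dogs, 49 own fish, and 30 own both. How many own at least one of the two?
|A∪B| = |A| + |B| - |A∩B| = 48 + 49 - 30 = 67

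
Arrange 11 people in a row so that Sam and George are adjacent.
Treat as block: (11-1)! × 2! = 3628800 × 2 = 7257600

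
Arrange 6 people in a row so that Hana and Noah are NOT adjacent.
Total - adjacent = 6! - (6-1)!×2 = 720 - 240 = 480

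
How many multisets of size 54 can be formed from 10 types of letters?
C(54+10-1, 10-1) = C(63, 9) = 23667689815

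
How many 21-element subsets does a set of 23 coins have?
C(23,21) = 23!/(21!×2!) = 253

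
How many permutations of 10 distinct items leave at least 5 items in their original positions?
Exactly j fixed points: C(10,j)·!(10-j); sum over j ≥ 5 (derangement numbers via !m = (m-1)·(!(m-1) + !(m-2)): !0..!5 = 1, 0, 1, 2, 9, 44). Σ_{j=5}^{10} C(10,j)·!(10-j) = C(10,5)·!5 + C(10,6)·!4 + C(10,7)·!3 + C(10,8)·!2 + C(10,9)·!1 + C(10,10)·!0 = 252·44 + 210·9 + 120·2 + 45·1 + 10·0 + 1·1 = 13264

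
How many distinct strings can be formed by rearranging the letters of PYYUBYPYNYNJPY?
14! / (1! × 6! × 1! × 3! × 2! × 1!) = 10090080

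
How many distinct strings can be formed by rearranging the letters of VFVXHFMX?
8! / (2! × 1! × 2! × 1! × 2!) = 5040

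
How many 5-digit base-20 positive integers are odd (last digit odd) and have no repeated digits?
Last∈{1,3,5,7,9,11,13,15,17,19}. Last=0: 0. Last nonzero: 10×18×P(18,3) = 881280. Total = 881280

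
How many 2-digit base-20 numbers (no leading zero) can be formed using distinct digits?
First digit: 19 choices (nonzero). Then descending: 19 × 19 = 361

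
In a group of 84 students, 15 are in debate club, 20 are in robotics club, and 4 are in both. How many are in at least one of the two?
|A∪B| = |A| + |B| - |A∩B| = 15 + 20 - 4 = 31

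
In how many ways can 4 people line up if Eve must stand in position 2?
Fix one position: (4-1)! = 6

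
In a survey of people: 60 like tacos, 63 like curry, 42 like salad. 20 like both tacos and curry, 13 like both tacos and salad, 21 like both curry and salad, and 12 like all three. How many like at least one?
|A∪B∪C| = 60+63+42-20-13-21+12 = 123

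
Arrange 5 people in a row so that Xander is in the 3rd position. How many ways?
Fix one position: (5-1)! = 24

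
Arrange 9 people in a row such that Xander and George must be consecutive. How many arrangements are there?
Treat the 2 as one block: (9-2+1)! × 2! = 40320 × 2 = 80640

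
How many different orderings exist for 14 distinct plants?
14! = 87178291200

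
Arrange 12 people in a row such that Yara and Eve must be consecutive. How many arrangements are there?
Treat the 2 as one block: (12-2+1)! × 2! = 39916800 × 2 = 79833600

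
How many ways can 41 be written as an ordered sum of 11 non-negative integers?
C(41+11-1, 11-1) = C(51, 10) = 12777711870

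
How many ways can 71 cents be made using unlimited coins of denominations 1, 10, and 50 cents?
Coefficient of x^71 in 1/(1-x^1) · 1/(1-x^10) · 1/(1-x^50). Case on j = number of 50-cent coins (j = 0..1); remainder r = 71 - 50j is made from {1,10} in ⌊r/10⌋+1 ways. r = 71, 21 → 8 + 3 = 11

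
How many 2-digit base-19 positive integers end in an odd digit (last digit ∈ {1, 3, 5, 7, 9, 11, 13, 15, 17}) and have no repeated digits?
Last∈{1,3,5,7,9,11,13,15,17}. Last=0: 0. Last nonzero: 9×17×P(17,0) = 153. Total = 153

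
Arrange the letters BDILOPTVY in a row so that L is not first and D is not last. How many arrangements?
By inclusion-exclusion: 9! - 2×(9-1)! + (9-2)! = 362880 - 80640 + 5040 = 287280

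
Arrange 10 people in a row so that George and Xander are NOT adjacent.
Total - adjacent = 10! - (10-1)!×2 = 3628800 - 725760 = 2903040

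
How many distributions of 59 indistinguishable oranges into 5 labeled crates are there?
C(59+5-1, 5-1) = C(63, 4) = 595665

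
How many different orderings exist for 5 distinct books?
5! = 120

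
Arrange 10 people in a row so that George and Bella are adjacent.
Treat as block: (10-1)! × 2! = 362880 × 2 = 725760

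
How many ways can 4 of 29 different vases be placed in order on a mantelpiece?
P(29,4) = 29!/(29-4)! = 570024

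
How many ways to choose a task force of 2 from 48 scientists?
C(48,2) = 48!/(2!×46!) = 1128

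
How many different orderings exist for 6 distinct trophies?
6! = 720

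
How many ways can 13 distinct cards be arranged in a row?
13! = 6227020800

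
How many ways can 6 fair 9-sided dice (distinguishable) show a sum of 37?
Coefficient of x^37 in (x + x² + ... + x^9)^6. By inclusion-exclusion on dice exceeding 9: Σ_j (-1)^j C(6,j)·C(37-1-9j, 5) = C(6,0)·C(36,5) - C(6,1)·C(27,5) + C(6,2)·C(18,5) - C(6,3)·C(9,5) = 1·376992 - 6·80730 + 15·8568 - 20·126 = 18612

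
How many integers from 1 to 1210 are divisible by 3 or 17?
⌊1210/3⌋ + ⌊1210/17⌋ - ⌊1210/51⌋ = 403 + 71 - 23 = 451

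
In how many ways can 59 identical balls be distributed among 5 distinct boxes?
C(59+5-1, 5-1) = C(63, 4) = 595665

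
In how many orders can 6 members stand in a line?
6! = 720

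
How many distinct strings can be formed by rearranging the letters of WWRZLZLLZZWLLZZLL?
17! / (1! × 3! × 6! × 7!) = 16336320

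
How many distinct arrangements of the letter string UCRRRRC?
7! / (2! × 1! × 4!) = 105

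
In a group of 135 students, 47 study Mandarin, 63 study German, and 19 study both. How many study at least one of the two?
|A∪B| = |A| + |B| - |A∩B| = 47 + 63 - 19 = 91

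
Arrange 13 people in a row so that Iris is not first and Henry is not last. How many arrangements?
By inclusion-exclusion: 13! - 2×(13-1)! + (13-2)! = 6227020800 - 958003200 + 39916800 = 5308934400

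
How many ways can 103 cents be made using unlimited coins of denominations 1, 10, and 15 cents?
Coefficient of x^103 in 1/(1-x^1) · 1/(1-x^10) · 1/(1-x^15). Case on j = number of 15-cent coins (j = 0..6); remainder r = 103 - 15j is made from {1,10} in ⌊r/10⌋+1 ways. r = 103, 88, 73, 58, 43, 28, 13 → 11 + 9 + 8 + 6 + 5 + 3 + 2 = 44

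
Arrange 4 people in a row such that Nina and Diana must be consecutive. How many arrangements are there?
Treat the 2 as one block: (4-2+1)! × 2! = 6 × 2 = 12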